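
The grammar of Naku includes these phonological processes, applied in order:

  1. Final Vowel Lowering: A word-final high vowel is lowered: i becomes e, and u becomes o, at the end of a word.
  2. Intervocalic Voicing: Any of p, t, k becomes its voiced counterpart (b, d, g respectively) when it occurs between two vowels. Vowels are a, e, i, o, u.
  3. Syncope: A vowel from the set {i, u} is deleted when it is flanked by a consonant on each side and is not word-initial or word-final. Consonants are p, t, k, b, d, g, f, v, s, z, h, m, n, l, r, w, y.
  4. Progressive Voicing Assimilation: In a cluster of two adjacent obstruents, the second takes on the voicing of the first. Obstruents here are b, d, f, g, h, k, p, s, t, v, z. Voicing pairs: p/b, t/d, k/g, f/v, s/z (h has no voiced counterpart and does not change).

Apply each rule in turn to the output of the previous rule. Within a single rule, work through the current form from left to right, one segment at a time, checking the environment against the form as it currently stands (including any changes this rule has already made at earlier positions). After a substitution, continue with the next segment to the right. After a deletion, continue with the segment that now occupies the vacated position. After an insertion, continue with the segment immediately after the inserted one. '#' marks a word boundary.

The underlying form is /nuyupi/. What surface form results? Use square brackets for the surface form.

[nybe]

1 Final Vowel Lowering: [nuyupi] → [nuyupe]
2 Intervocalic Voicing: [nuyupe] → [nuyube]
3 Syncope: [nuyube] → [nybe]
4 Progressive Voicing Assimilation: no change — [nybe]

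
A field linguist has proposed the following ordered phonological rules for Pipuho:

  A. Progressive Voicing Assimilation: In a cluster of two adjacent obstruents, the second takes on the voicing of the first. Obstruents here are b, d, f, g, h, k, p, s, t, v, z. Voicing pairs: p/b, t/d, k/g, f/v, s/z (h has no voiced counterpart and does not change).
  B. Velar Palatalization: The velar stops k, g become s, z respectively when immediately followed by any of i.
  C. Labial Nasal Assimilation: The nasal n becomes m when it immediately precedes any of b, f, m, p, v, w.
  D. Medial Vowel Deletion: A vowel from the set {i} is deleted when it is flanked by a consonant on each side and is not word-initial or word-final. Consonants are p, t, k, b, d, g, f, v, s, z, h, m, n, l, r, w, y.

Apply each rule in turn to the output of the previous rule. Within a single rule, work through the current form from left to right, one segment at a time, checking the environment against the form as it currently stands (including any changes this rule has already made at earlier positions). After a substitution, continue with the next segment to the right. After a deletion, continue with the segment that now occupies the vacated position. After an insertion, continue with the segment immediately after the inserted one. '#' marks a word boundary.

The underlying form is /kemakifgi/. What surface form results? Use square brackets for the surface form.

A Progressive Voicing Assimilation: [kemakifgi] → [kemakifki]
B Velar Palatalization: [kemakifki] → [kemasifsi]
C Labial Nasal Assimilation: no change — [kemasifsi]
D Medial Vowel Deletion: [kemasifsi] → [kemasfsi]

[kemasfsi]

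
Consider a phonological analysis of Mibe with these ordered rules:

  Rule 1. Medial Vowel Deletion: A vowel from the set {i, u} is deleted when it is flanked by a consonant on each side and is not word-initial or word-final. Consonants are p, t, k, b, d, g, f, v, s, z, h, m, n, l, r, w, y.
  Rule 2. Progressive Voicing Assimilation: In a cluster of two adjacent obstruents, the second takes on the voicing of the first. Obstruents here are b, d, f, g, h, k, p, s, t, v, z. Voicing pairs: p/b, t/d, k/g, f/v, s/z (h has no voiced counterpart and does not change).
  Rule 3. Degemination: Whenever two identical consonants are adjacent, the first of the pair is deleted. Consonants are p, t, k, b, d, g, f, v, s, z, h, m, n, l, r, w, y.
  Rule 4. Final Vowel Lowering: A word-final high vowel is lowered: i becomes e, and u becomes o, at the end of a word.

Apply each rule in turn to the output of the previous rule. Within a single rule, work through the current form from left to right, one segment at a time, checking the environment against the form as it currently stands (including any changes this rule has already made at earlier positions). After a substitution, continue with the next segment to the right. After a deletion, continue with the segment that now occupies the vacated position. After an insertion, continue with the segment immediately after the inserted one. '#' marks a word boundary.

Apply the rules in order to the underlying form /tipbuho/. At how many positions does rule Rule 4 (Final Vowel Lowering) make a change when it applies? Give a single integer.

Rule 1 Medial Vowel Deletion: [tipbuho] → [tpbho]
Rule 2 Progressive Voicing Assimilation: [tpbho] → [tppho]
Rule 3 Degemination: [tppho] → [tpho]
Rule 4 Final Vowel Lowering: no change — [tpho]
Rule Rule 4 changed 0 position(s).

0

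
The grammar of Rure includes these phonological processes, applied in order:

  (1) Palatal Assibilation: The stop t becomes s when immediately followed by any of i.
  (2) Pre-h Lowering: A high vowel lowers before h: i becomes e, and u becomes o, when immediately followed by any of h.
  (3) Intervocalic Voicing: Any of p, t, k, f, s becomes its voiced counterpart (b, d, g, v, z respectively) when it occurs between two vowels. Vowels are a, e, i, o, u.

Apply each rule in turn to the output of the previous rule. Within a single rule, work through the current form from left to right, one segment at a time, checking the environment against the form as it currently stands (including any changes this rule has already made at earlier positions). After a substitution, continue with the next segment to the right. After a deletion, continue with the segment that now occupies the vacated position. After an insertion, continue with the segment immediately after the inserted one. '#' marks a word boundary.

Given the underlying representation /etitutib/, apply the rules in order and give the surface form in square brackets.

[eziduzib]

(1) Palatal Assibilation: [etitutib] → [esitusib]
(2) Pre-h Lowering: no change — [esitusib]
(3) Intervocalic Voicing: [esitusib] → [eziduzib]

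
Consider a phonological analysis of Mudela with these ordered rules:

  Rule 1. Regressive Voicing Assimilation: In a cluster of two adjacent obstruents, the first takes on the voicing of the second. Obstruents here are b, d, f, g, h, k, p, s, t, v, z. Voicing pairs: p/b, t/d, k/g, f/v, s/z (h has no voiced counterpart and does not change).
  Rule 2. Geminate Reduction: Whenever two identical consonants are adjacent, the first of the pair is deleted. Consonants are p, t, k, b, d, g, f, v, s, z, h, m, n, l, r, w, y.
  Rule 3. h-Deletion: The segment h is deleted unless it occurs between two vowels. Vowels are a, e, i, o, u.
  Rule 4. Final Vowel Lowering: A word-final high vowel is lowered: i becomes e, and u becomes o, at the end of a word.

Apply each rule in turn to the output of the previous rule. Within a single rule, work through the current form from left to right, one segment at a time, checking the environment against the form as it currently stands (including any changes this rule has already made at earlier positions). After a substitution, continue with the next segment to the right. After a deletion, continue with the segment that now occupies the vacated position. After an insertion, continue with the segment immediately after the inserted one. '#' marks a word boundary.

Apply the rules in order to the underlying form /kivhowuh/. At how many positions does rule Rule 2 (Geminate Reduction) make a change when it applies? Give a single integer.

0

Rule 1 Regressive Voicing Assimilation: [kivhowuh] → [kifhowuh]
Rule 2 Geminate Reduction: no change — [kifhowuh]
Rule 3 h-Deletion: [kifhowuh] → [kifowu]
Rule 4 Final Vowel Lowering: [kifowu] → [kifowo]
Rule Rule 2 changed 0 position(s).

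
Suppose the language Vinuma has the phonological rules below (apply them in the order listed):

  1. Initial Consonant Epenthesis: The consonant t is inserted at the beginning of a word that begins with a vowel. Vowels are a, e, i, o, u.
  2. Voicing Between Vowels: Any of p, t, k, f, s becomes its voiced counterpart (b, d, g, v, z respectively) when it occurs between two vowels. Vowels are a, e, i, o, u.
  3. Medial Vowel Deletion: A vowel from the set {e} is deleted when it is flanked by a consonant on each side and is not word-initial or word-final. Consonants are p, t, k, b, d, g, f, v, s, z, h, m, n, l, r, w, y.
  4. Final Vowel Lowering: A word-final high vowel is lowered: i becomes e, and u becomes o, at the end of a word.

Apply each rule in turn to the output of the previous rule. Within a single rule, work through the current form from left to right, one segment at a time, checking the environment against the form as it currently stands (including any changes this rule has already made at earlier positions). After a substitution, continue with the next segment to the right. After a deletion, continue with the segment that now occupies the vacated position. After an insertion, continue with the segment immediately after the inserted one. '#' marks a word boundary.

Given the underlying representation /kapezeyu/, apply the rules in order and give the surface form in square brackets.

1 Initial Consonant Epenthesis: no change — [kapezeyu]
2 Voicing Between Vowels: [kapezeyu] → [kabezeyu]
3 Medial Vowel Deletion: [kabezeyu] → [kabzyu]
4 Final Vowel Lowering: [kabzyu] → [kabzyo]

[kabzyo]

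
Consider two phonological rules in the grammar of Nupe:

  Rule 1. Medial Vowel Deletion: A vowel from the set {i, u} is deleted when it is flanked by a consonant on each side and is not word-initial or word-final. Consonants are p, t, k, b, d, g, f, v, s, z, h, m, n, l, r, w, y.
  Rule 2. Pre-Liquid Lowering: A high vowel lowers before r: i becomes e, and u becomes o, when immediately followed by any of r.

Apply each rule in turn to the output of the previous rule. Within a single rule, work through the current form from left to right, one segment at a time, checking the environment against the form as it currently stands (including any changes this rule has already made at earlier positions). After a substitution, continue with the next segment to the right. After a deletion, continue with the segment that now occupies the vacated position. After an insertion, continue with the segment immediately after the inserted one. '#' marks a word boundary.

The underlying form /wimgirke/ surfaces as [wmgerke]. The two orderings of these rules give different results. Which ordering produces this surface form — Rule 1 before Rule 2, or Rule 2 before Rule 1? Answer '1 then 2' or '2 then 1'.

Order 1 then 2:
  1 Medial Vowel Deletion: [wimgirke] → [wmgrke]
  2 Pre-Liquid Lowering: no change — [wmgrke]
  result: [wmgrke]
Order 2 then 1:
  2 Pre-Liquid Lowering: [wimgirke] → [wimgerke]
  1 Medial Vowel Deletion: [wimgerke] → [wmgerke]
  result: [wmgerke]

2 then 1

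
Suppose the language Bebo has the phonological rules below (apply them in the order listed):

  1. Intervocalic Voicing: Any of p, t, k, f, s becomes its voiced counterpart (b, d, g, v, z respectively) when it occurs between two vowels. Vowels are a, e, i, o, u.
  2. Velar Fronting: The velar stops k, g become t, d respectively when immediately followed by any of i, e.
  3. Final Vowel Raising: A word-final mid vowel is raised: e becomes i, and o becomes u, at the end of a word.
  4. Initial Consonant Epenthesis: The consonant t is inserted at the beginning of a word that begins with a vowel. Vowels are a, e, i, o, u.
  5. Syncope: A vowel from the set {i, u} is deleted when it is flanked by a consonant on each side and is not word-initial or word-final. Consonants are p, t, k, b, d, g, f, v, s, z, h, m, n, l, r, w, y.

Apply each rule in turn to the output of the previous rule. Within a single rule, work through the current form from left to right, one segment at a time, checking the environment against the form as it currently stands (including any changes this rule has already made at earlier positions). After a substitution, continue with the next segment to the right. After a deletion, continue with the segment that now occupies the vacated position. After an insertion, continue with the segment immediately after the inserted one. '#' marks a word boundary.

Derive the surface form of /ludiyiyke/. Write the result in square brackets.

[ldyyti]

1 Intervocalic Voicing: no change — [ludiyiyke]
2 Velar Fronting: [ludiyiyke] → [ludiyiyte]
3 Final Vowel Raising: [ludiyiyte] → [ludiyiyti]
4 Initial Consonant Epenthesis: no change — [ludiyiyti]
5 Syncope: [ludiyiyti] → [ldyyti]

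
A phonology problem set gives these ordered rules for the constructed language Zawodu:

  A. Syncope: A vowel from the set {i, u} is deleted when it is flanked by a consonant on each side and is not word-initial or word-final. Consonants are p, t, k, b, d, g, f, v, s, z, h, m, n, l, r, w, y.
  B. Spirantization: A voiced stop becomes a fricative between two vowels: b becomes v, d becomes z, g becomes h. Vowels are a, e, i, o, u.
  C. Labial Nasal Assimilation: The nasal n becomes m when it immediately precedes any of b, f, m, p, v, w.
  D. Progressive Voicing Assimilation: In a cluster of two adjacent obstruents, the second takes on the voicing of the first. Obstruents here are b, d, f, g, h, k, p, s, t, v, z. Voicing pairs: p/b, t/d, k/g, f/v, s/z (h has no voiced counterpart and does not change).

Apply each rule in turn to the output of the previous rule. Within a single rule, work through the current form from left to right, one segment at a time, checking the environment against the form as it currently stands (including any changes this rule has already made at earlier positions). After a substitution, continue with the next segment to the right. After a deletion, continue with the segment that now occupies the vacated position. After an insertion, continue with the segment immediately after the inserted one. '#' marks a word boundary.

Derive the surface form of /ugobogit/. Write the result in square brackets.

A Syncope: [ugobogit] → [ugobogt]
B Spirantization: [ugobogt] → [uhovogt]
C Labial Nasal Assimilation: no change — [uhovogt]
D Progressive Voicing Assimilation: [uhovogt] → [uhovogd]

[uhovogd]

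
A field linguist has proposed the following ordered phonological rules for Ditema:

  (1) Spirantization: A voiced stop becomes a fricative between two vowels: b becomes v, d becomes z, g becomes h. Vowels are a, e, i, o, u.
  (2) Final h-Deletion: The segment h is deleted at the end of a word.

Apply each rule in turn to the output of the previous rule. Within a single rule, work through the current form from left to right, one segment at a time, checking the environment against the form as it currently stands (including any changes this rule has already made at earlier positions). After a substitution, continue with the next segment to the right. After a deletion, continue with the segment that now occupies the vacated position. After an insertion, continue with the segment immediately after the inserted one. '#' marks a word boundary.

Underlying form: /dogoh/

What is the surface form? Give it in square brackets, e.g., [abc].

[doho]

(1) Spirantization: [dogoh] → [dohoh]
(2) Final h-Deletion: [dohoh] → [doho]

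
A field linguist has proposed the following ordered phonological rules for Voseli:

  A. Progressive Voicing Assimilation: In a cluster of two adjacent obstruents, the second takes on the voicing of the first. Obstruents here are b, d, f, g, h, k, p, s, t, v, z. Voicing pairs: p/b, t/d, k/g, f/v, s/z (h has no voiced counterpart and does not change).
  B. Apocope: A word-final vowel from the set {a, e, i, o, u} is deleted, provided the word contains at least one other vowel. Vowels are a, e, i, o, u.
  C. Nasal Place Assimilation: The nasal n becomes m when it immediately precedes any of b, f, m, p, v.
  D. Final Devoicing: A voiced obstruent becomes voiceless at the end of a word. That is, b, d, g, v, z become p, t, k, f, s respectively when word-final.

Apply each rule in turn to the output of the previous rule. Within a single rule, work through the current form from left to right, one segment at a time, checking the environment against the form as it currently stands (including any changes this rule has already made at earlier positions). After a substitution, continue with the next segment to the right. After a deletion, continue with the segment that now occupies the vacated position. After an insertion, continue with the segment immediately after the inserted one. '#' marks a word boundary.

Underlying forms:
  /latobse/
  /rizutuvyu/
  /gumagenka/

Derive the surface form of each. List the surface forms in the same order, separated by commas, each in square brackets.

/latobse/:
  A Progressive Voicing Assimilation: [latobse] → [latobze]
  B Apocope: [latobze] → [latobz]
  C Nasal Place Assimilation: no change — [latobz]
  D Final Devoicing: [latobz] → [latobs]
/rizutuvyu/:
  A Progressive Voicing Assimilation: no change — [rizutuvyu]
  B Apocope: [rizutuvyu] → [rizutuvy]
  C Nasal Place Assimilation: no change — [rizutuvy]
  D Final Devoicing: no change — [rizutuvy]
/gumagenka/:
  A Progressive Voicing Assimilation: no change — [gumagenka]
  B Apocope: [gumagenka] → [gumagenk]
  C Nasal Place Assimilation: no change — [gumagenk]
  D Final Devoicing: no change — [gumagenk]

[latobs], [rizutuvy], [gumagenk]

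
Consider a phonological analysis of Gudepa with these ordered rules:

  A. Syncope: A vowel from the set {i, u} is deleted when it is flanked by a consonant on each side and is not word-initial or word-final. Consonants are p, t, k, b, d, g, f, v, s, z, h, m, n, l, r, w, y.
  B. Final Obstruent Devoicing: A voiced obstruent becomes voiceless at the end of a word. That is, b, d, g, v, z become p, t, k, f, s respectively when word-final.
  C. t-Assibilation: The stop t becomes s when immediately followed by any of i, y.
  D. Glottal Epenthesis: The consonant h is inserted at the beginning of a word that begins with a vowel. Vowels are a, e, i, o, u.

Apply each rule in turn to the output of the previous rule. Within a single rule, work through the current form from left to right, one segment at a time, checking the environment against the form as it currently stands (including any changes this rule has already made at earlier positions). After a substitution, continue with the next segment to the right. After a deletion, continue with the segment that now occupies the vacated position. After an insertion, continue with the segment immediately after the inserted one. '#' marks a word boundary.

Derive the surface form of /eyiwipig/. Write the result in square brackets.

[heywpk]

A Syncope: [eyiwipig] → [eywpg]
B Final Obstruent Devoicing: [eywpg] → [eywpk]
C t-Assibilation: no change — [eywpk]
D Glottal Epenthesis: [eywpk] → [heywpk]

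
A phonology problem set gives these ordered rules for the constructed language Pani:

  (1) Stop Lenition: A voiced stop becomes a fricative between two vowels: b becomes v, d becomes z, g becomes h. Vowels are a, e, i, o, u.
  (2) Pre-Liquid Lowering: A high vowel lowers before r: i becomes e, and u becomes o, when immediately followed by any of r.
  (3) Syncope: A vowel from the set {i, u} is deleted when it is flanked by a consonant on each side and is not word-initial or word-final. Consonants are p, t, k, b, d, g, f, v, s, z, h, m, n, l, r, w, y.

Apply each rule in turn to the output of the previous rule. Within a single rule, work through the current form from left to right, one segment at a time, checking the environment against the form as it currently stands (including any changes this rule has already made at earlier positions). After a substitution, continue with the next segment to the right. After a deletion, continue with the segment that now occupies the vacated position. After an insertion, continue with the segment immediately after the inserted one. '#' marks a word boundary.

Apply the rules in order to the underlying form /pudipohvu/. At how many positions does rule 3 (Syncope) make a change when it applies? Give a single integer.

(1) Stop Lenition: [pudipohvu] → [puzipohvu]
(2) Pre-Liquid Lowering: no change — [puzipohvu]
(3) Syncope: [puzipohvu] → [pzpohvu]
Rule 3 changed 2 position(s).

2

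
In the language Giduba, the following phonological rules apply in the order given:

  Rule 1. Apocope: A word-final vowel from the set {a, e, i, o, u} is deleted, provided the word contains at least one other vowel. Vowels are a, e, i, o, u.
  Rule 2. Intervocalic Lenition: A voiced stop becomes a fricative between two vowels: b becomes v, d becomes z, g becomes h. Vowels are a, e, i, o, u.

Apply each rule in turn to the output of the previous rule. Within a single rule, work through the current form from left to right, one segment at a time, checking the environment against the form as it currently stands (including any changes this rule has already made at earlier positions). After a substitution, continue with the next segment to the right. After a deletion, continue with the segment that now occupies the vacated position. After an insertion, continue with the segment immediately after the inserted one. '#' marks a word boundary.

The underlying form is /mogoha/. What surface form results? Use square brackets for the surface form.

Rule 1 Apocope: [mogoha] → [mogoh]
Rule 2 Intervocalic Lenition: [mogoh] → [mohoh]

[mohoh]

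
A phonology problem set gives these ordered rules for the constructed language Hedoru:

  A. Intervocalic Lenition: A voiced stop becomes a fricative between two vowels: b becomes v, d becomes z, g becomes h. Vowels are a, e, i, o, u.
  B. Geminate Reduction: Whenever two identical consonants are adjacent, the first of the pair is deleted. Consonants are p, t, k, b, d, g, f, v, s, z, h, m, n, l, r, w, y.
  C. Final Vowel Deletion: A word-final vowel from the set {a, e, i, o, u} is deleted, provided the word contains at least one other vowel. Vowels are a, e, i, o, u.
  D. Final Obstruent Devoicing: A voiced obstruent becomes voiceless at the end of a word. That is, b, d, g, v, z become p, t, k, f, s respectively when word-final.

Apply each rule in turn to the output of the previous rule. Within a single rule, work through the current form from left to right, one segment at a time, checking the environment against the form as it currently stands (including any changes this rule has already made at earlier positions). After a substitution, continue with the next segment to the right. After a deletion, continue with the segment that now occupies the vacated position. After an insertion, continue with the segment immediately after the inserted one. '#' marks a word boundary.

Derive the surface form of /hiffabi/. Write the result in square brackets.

[hifaf]

A Intervocalic Lenition: [hiffabi] → [hiffavi]
B Geminate Reduction: [hiffavi] → [hifavi]
C Final Vowel Deletion: [hifavi] → [hifav]
D Final Obstruent Devoicing: [hifav] → [hifaf]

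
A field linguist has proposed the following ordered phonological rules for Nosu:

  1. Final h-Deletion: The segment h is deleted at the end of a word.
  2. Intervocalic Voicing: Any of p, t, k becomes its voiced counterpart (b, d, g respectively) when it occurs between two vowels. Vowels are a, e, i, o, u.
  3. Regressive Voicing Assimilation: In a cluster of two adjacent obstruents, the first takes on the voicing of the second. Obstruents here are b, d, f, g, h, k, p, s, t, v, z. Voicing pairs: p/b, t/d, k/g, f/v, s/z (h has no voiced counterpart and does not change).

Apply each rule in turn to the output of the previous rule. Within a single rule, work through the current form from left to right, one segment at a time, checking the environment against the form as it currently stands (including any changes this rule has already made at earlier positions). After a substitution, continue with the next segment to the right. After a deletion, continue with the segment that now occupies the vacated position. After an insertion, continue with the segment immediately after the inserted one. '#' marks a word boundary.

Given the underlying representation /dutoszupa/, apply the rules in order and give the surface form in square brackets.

[dudozzuba]

1 Final h-Deletion: no change — [dutoszupa]
2 Intervocalic Voicing: [dutoszupa] → [dudoszuba]
3 Regressive Voicing Assimilation: [dudoszuba] → [dudozzuba]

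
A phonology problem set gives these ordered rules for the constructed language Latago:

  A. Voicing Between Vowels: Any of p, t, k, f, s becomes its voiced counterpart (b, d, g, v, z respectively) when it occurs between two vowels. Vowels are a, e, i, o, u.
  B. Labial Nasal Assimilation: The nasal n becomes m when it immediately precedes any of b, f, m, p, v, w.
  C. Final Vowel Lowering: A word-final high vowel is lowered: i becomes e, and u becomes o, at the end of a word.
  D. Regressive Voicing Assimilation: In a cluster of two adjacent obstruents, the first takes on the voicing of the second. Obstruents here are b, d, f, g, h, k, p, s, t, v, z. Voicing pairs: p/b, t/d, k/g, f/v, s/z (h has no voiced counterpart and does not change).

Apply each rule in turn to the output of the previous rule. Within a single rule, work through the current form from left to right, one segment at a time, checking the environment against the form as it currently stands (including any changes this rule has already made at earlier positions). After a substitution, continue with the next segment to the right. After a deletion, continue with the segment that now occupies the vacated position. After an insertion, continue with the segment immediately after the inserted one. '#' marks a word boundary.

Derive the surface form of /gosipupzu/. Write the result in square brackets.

A Voicing Between Vowels: [gosipupzu] → [gozibupzu]
B Labial Nasal Assimilation: no change — [gozibupzu]
C Final Vowel Lowering: [gozibupzu] → [gozibupzo]
D Regressive Voicing Assimilation: [gozibupzo] → [gozibubzo]

[gozibubzo]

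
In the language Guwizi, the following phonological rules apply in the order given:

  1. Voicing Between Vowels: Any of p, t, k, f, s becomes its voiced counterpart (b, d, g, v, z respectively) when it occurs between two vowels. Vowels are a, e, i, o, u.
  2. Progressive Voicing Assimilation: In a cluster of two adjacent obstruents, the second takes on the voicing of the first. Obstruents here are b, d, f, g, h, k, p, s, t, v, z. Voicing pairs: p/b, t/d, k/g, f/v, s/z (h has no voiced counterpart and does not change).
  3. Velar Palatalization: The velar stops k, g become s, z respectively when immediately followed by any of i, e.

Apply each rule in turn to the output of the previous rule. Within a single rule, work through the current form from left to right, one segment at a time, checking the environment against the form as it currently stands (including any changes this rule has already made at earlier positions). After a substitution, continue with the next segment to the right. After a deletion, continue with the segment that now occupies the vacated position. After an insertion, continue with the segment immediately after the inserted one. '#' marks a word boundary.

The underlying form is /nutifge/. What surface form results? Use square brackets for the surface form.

[nudifse]

1 Voicing Between Vowels: [nutifge] → [nudifge]
2 Progressive Voicing Assimilation: [nudifge] → [nudifke]
3 Velar Palatalization: [nudifke] → [nudifse]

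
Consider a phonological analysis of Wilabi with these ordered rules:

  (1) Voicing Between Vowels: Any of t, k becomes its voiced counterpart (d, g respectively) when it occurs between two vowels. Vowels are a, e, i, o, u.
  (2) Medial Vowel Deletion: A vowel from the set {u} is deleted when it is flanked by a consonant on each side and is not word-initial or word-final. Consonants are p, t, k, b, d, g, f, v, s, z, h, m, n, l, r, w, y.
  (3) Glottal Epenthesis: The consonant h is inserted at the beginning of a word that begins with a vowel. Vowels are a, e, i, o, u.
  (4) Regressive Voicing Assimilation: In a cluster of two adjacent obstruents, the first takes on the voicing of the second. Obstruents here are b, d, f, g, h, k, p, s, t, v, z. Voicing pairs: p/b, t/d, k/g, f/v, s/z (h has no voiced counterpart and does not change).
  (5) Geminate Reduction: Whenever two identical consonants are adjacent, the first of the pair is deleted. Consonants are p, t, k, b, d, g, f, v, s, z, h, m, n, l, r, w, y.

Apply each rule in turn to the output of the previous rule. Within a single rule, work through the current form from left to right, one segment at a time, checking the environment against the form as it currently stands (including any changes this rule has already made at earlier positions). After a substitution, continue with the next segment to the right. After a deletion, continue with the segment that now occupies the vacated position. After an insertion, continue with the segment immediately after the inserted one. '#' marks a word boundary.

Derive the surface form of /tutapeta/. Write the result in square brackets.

(1) Voicing Between Vowels: [tutapeta] → [tudapeda]
(2) Medial Vowel Deletion: [tudapeda] → [tdapeda]
(3) Glottal Epenthesis: no change — [tdapeda]
(4) Regressive Voicing Assimilation: [tdapeda] → [ddapeda]
(5) Geminate Reduction: [ddapeda] → [dapeda]

[dapeda]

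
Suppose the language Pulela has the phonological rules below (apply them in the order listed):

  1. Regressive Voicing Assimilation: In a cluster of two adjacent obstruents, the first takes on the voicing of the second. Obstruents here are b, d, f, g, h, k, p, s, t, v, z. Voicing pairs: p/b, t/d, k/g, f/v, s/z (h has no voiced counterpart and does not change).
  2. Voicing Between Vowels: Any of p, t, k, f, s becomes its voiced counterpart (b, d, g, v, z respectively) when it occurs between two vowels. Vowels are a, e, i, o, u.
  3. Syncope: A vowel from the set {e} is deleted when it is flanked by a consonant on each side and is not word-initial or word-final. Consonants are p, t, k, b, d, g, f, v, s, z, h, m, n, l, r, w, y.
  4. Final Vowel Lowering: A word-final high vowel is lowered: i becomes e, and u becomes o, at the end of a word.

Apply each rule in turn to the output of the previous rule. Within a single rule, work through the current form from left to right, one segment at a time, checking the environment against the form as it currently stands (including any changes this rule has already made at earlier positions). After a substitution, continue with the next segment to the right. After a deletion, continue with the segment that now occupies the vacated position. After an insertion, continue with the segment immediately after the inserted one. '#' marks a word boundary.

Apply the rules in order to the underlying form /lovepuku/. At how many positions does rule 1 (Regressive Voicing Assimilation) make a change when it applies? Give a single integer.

0

1 Regressive Voicing Assimilation: no change — [lovepuku]
2 Voicing Between Vowels: [lovepuku] → [lovebugu]
3 Syncope: [lovebugu] → [lovbugu]
4 Final Vowel Lowering: [lovbugu] → [lovbugo]
Rule 1 changed 0 position(s).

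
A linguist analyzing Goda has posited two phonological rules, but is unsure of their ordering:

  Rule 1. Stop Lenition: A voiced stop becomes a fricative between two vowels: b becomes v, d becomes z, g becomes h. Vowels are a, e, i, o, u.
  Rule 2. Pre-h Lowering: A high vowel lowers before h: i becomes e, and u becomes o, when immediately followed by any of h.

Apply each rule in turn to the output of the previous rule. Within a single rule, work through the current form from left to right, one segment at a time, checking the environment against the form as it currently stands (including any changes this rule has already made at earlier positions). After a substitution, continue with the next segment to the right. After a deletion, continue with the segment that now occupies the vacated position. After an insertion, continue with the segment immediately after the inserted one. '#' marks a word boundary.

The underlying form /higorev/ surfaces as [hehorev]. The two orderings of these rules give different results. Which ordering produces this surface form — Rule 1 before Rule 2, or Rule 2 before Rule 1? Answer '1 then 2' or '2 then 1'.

Order 1 then 2:
  1 Stop Lenition: [higorev] → [hihorev]
  2 Pre-h Lowering: [hihorev] → [hehorev]
  result: [hehorev]
Order 2 then 1:
  2 Pre-h Lowering: no change — [higorev]
  1 Stop Lenition: [higorev] → [hihorev]
  result: [hihorev]

1 then 2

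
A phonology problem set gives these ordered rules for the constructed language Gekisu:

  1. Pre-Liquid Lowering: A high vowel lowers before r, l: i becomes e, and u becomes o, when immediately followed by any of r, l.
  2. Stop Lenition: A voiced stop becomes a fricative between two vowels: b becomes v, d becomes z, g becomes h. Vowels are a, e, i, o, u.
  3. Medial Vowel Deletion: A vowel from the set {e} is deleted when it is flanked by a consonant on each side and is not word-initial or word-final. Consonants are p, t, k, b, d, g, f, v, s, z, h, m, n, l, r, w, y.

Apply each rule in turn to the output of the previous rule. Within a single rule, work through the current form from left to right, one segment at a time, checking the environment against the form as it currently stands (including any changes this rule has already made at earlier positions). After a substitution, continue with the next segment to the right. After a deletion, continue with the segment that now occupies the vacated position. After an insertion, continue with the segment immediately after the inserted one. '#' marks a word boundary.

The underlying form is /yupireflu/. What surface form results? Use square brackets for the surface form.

[yuprflu]

1 Pre-Liquid Lowering: [yupireflu] → [yupereflu]
2 Stop Lenition: no change — [yupereflu]
3 Medial Vowel Deletion: [yupereflu] → [yuprflu]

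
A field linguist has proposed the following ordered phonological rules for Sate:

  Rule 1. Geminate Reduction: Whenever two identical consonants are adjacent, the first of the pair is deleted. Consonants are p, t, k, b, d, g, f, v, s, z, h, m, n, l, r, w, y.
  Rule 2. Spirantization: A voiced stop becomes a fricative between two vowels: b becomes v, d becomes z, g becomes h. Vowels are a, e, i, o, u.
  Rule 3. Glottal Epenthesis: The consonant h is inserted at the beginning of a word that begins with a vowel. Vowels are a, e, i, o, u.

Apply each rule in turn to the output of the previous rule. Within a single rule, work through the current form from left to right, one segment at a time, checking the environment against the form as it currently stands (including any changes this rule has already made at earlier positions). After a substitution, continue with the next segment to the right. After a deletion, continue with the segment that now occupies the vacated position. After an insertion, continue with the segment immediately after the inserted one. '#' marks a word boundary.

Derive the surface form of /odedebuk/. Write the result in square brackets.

Rule 1 Geminate Reduction: no change — [odedebuk]
Rule 2 Spirantization: [odedebuk] → [ozezevuk]
Rule 3 Glottal Epenthesis: [ozezevuk] → [hozezevuk]

[hozezevuk]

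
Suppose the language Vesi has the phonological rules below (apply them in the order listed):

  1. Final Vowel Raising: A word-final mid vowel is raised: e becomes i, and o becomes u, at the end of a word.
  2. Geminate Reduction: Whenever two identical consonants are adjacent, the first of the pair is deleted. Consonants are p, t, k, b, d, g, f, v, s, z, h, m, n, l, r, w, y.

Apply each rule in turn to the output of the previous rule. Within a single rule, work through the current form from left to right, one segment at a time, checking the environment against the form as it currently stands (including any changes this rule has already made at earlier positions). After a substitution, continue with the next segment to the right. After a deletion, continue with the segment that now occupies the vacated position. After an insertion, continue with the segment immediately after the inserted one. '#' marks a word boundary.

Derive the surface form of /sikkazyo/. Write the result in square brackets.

1 Final Vowel Raising: [sikkazyo] → [sikkazyu]
2 Geminate Reduction: [sikkazyu] → [sikazyu]

[sikazyu]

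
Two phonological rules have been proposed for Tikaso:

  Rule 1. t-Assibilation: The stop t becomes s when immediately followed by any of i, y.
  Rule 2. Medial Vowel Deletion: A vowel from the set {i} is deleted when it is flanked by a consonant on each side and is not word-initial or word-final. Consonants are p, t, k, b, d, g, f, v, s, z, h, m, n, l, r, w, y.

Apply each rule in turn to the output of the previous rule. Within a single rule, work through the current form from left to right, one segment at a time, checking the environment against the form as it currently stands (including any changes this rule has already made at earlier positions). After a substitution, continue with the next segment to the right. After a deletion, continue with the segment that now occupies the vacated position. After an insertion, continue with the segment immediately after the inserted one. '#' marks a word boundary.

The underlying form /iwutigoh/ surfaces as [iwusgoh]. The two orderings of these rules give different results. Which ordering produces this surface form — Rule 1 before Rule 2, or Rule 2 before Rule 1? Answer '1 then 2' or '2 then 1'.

Order 1 then 2:
  1 t-Assibilation: [iwutigoh] → [iwusigoh]
  2 Medial Vowel Deletion: [iwusigoh] → [iwusgoh]
  result: [iwusgoh]
Order 2 then 1:
  2 Medial Vowel Deletion: [iwutigoh] → [iwutgoh]
  1 t-Assibilation: no change — [iwutgoh]
  result: [iwutgoh]

1 then 2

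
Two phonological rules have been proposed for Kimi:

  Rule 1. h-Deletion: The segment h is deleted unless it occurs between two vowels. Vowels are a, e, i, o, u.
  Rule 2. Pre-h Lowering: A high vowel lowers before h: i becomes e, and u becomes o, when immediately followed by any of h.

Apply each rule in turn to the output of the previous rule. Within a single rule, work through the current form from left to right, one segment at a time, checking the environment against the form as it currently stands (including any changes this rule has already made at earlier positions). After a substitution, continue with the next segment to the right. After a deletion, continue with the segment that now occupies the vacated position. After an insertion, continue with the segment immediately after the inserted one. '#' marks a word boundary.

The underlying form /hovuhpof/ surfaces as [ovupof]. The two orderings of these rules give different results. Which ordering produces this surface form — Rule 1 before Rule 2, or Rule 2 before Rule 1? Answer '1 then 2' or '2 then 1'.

1 then 2

Order 1 then 2:
  1 h-Deletion: [hovuhpof] → [ovupof]
  2 Pre-h Lowering: no change — [ovupof]
  result: [ovupof]
Order 2 then 1:
  2 Pre-h Lowering: [hovuhpof] → [hovohpof]
  1 h-Deletion: [hovohpof] → [ovopof]
  result: [ovopof]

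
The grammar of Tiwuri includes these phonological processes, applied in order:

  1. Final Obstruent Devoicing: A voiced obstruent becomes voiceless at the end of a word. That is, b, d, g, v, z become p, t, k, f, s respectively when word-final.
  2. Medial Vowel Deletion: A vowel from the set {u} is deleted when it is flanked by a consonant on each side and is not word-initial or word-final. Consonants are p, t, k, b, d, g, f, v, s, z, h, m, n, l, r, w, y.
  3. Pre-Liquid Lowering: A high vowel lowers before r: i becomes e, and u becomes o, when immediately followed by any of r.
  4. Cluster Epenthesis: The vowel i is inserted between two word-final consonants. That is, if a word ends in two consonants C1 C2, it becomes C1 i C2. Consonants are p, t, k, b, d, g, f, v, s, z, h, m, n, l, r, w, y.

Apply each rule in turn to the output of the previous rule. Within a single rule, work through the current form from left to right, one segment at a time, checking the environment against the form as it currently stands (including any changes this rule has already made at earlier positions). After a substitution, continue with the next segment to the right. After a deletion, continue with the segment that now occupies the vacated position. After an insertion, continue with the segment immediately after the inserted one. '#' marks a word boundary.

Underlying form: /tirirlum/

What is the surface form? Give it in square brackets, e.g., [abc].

[tererlim]

1 Final Obstruent Devoicing: no change — [tirirlum]
2 Medial Vowel Deletion: [tirirlum] → [tirirlm]
3 Pre-Liquid Lowering: [tirirlm] → [tererlm]
4 Cluster Epenthesis: [tererlm] → [tererlim]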